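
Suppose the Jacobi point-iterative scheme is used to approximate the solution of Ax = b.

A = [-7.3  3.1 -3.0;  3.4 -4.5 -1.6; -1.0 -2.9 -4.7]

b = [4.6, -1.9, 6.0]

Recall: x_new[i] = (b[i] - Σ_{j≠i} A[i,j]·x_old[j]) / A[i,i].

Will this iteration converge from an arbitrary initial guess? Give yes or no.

Let D = diag(-7.3, -4.5, -4.7); L, U the strict triangles.
Jacobi: T = -D⁻¹(L+U), T[0,2] = -(-3)/(-7.3) = -0.4110; T[0,0] = 0.
  T[0,:] = [+0.0000 +0.4247 -0.4110]
  T[1,:] = [+0.7556 +0.0000 -0.3556]
  T[2,:] = [-0.2128 -0.6170 +0.0000]
|eigenvalues of T|: 0.9316, 0.4900, 0.4900.
ρ = 0.9316; 0.9316 < 1, so it converges for any x₀.

yes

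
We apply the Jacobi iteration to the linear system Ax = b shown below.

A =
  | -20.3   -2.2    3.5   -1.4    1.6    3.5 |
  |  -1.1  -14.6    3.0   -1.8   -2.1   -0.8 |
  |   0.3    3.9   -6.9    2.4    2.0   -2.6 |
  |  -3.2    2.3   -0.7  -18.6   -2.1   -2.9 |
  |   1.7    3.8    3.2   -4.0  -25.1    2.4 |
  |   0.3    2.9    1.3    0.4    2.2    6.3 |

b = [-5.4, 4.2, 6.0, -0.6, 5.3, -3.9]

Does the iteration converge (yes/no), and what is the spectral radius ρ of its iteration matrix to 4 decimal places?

A = D + L + U where D = diag(-20.3, -14.6, -6.9, -18.6, -25.1, 6.3).
T_J = -D⁻¹(L+U): T[3,5] = -(-2.9)/(-18.6) = -0.1559; T[3,3] = 0.
  T[0,:] = [+0.0000, -0.1084, +0.1724, -0.0690, +0.0788, +0.1724]
  T[1,:] = [-0.0753, +0.0000, +0.2055, -0.1233, -0.1438, -0.0548]
  T[2,:] = [+0.0435, +0.5652, +0.0000, +0.3478, +0.2899, -0.3768]
  T[3,:] = [-0.1720, +0.1237, -0.0376, +0.0000, -0.1129, -0.1559]
  T[4,:] = [+0.0677, +0.1514, +0.1275, -0.1594, +0.0000, +0.0956]
  T[5,:] = [-0.0476, -0.4603, -0.2063, -0.0635, -0.3492, +0.0000]
moduli |λ_i(T)| = 0.5798, 0.2928, 0.2210, 0.2210, 0.0600, 0.0600.
ρ = 0.5798; 0.5798 < 1, so it converges for any x₀.

yes, ρ = 0.5798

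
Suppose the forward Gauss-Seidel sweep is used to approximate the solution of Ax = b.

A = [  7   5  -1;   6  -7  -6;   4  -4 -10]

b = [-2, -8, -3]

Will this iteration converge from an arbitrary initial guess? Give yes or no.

yes

Diagonal D = diag(7, -7, -10); L, U strict lower/upper.
Gauss-Seidel: T = -(D+L)⁻¹U, row 0 first, T[0,1] = -(5)/(7) = -0.7143; later rows by forward substitution.
  T[0,:] = [+0.0000, -0.7143, +0.1429]
  T[1,:] = [+0.0000, -0.6122, -0.7347]
  T[2,:] = [+0.0000, -0.0408, +0.3510]
moduli |λ_i(T)| = 0.6424, 0.3812, 0.0000.
ρ(T) = max|λ| = 0.6424; 0.6424 < 1 ⇒ converges.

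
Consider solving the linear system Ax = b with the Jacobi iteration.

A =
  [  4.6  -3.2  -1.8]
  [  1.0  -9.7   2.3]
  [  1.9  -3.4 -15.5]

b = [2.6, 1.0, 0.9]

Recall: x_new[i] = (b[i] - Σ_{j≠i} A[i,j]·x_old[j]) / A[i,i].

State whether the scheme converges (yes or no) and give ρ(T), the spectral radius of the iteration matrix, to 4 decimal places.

yes, ρ = 0.3211

Write A = D+L+U with D = diag(4.6, -9.7, -15.5).
Jacobi: T = -D⁻¹(L+U), T[1,0] = -(1)/(-9.7) = +0.1031; T[1,1] = 0.
  T[0,:] = [+0.0000, +0.6957, +0.3913]
  T[1,:] = [+0.1031, +0.0000, +0.2371]
  T[2,:] = [+0.1226, -0.2194, +0.0000]
|λ(T)| sorted: 0.3211, 0.1882, 0.1882.
ρ(T) = max|λ| = 0.3211; 0.3211 < 1, so it converges for any x₀.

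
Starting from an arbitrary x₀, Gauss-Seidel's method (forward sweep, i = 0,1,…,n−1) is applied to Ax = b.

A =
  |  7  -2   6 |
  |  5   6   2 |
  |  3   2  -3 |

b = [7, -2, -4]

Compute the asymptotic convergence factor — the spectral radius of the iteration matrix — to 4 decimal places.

0.7065

A = D + L + U where D = diag(7, 6, -3).
Gauss-Seidel: T = -(D+L)⁻¹U, row 0 first, T[0,1] = -(-2)/(7) = +0.2857; later rows by forward substitution.
  T[0,:] = [+0.0000  +0.2857  -0.8571]
  T[1,:] = [+0.0000  -0.2381  +0.3810]
  T[2,:] = [+0.0000  +0.1270  -0.6032]
|λ(T)| sorted: 0.7065, 0.1348, 0.0000.
ρ(T) = max|λ| = 0.7065; 0.7065 < 1: convergent.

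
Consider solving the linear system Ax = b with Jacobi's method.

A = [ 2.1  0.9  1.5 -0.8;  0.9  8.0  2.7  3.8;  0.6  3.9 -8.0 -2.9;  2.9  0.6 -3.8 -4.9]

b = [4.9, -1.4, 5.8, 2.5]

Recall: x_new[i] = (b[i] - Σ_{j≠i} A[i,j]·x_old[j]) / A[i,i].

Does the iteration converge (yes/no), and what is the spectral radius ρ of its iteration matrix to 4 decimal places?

Split A = D + L + U, D = diag(2.1, 8, -8, -4.9).
Jacobi: T = -D⁻¹(L+U), T[0,2] = -(1.5)/(2.1) = -0.7143; T[0,0] = 0.
  T[0,:] = [+0.0000 -0.4286 -0.7143 +0.3810]
  T[1,:] = [-0.1125 +0.0000 -0.3375 -0.4750]
  T[2,:] = [+0.0750 +0.4875 +0.0000 -0.3625]
  T[3,:] = [+0.5918 +0.1224 -0.7755 +0.0000]
moduli |λ_i(T)| = 0.9459, 0.6850, 0.6850, 0.1958.
ρ = 0.9459; 0.9459 < 1 ⇒ converges.

yes, ρ = 0.9459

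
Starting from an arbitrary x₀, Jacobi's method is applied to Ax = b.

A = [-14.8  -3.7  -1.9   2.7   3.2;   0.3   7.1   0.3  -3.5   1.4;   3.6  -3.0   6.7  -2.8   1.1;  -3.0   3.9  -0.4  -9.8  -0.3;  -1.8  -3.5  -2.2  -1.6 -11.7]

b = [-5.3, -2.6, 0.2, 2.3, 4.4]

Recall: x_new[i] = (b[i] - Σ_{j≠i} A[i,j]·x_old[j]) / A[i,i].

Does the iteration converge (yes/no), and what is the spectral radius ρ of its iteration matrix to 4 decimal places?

yes, ρ = 0.6464

Split A = D + L + U, D = diag(-14.8, 7.1, 6.7, -9.8, -11.7).
Jacobi: T = -D⁻¹(L+U), T[4,1] = -(-3.5)/(-11.7) = -0.2991; T[4,4] = 0.
  T[0,:] = [+0.0000 -0.2500 -0.1284 +0.1824 +0.2162]
  T[1,:] = [-0.0423 +0.0000 -0.0423 +0.4930 -0.1972]
  T[2,:] = [-0.5373 +0.4478 +0.0000 +0.4179 -0.1642]
  T[3,:] = [-0.3061 +0.3980 -0.0408 +0.0000 -0.0306]
  T[4,:] = [-0.1538 -0.2991 -0.1880 -0.1368 +0.0000]
|λ(T)| sorted: 0.6464, 0.4402, 0.3503, 0.3503, 0.1227.
ρ = 0.6464; 0.6464 < 1: convergent.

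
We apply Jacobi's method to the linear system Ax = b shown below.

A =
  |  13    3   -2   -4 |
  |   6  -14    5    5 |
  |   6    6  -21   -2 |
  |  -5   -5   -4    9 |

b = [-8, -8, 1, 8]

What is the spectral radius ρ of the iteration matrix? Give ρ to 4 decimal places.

0.7030

A = D + L + U where D = diag(13, -14, -21, 9).
T_J = -D⁻¹(L+U): T[2,0] = -(6)/(-21) = +0.2857; T[2,2] = 0.
  T[0,:] = [+0.0000, -0.2308, +0.1538, +0.3077]
  T[1,:] = [+0.4286, +0.0000, +0.3571, +0.3571]
  T[2,:] = [+0.2857, +0.2857, +0.0000, -0.0952]
  T[3,:] = [+0.5556, +0.5556, +0.4444, +0.0000]
|eigenvalues of T|: 0.7030, 0.4638, 0.1917, 0.0474.
ρ(T) = max|λ| = 0.7030; 0.7030 < 1 ⇒ converges.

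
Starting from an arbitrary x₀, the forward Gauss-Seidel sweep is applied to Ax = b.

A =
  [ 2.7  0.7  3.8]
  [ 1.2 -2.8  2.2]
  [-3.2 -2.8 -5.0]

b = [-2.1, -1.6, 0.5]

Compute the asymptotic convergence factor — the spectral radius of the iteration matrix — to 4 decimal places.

Write A = D+L+U with D = diag(2.7, -2.8, -5).
GS T = -(D+L)⁻¹U: row 0 first, T[0,1] = -(0.7)/(2.7) = -0.2593; later rows by forward substitution.
  T[0,:] = [+0.0000  -0.2593  -1.4074]
  T[1,:] = [+0.0000  -0.1111  +0.1825]
  T[2,:] = [+0.0000  +0.2281  +0.7985]
|eigenvalues of T|: 0.8422, 0.1548, 0.0000.
ρ(T) = max|λ| = 0.8422; 0.8422 < 1 ⇒ converges.

0.8422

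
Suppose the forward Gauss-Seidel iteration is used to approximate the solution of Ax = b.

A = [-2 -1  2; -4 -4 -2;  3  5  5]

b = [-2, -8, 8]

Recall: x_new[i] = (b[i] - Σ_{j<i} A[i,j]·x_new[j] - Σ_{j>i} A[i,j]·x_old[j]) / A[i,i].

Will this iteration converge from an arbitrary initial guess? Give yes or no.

Split A = D + L + U, D = diag(-2, -4, 5).
Gauss-Seidel: T = -(D+L)⁻¹U, row 0 first, T[0,1] = -(-1)/(-2) = -0.5000; later rows by forward substitution.
  T[0,:] = [+0.0000 -0.5000 +1.0000]
  T[1,:] = [+0.0000 +0.5000 -1.5000]
  T[2,:] = [+0.0000 -0.2000 +0.9000]
moduli |λ_i(T)| = 1.2831, 0.1169, 0.0000.
ρ = 1.2831; 1.2831 > 1 ⇒ diverges.

no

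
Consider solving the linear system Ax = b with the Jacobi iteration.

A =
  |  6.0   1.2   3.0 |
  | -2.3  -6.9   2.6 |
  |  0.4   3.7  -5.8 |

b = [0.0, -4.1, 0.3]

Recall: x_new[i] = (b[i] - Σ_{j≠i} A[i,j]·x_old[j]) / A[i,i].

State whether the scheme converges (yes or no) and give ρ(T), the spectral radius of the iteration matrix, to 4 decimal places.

Let D = diag(6, -6.9, -5.8); L, U the strict triangles.
Jacobi: T = -D⁻¹(L+U), T[2,0] = -(0.4)/(-5.8) = +0.0690; T[2,2] = 0.
  T[0,:] = [+0.0000 -0.2000 -0.5000]
  T[1,:] = [-0.3333 +0.0000 +0.3768]
  T[2,:] = [+0.0690 +0.6379 +0.0000]
|λ(T)| sorted: 0.6537, 0.3933, 0.3933.
spectral radius ρ = 0.6537; 0.6537 < 1 ⇒ converges.

yes, ρ = 0.6537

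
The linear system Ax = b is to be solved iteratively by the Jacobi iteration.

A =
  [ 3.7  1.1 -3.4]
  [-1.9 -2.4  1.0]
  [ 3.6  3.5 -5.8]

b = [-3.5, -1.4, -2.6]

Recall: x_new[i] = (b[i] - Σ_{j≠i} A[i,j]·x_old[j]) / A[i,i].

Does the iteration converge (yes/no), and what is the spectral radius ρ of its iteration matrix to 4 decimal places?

Diagonal D = diag(3.7, -2.4, -5.8); L, U strict lower/upper.
Jacobi: T = -D⁻¹(L+U), T[1,2] = -(1)/(-2.4) = +0.4167; T[1,1] = 0.
  T[0,:] = [+0.0000  -0.2973  +0.9189]
  T[1,:] = [-0.7917  +0.0000  +0.4167]
  T[2,:] = [+0.6207  +0.6034  +0.0000]
|roots of det(T-λI)|: 1.2170, 0.6511, 0.6511.
spectral radius ρ = 1.2170; 1.2170 > 1: divergent.

no, ρ = 1.2170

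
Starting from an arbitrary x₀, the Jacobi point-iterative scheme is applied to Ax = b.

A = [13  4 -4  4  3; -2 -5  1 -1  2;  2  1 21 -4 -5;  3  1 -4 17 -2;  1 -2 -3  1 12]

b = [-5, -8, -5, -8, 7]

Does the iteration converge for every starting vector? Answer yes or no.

yes

Write A = D+L+U with D = diag(13, -5, 21, 17, 12).
T_J = -D⁻¹(L+U): T[1,2] = -(1)/(-5) = +0.2000; T[1,1] = 0.
  T[0,:] = [+0.0000 -0.3077 +0.3077 -0.3077 -0.2308]
  T[1,:] = [-0.4000 +0.0000 +0.2000 -0.2000 +0.4000]
  T[2,:] = [-0.0952 -0.0476 +0.0000 +0.1905 +0.2381]
  T[3,:] = [-0.1765 -0.0588 +0.2353 +0.0000 +0.1176]
  T[4,:] = [-0.0833 +0.1667 +0.2500 -0.0833 +0.0000]
|roots of det(T-λI)|: 0.5475, 0.4025, 0.4025, 0.2111, 0.0410.
ρ = 0.5475; 0.5475 < 1: convergent.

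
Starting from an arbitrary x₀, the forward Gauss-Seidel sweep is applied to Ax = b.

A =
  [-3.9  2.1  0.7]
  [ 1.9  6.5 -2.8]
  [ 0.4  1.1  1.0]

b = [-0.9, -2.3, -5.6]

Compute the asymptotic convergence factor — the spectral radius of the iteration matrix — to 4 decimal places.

0.4291

Write A = D+L+U with D = diag(-3.9, 6.5, 1).
T_GS = -(D+L)⁻¹U: row 0 first, T[0,1] = -(2.1)/(-3.9) = +0.5385; later rows by forward substitution.
  T[0,:] = [+0.0000 +0.5385 +0.1795]
  T[1,:] = [+0.0000 -0.1574 +0.3783]
  T[2,:] = [+0.0000 -0.0422 -0.4879]
|eigenvalues of T|: 0.4291, 0.2162, 0.0000.
ρ(T) = max|λ| = 0.4291; 0.4291 < 1, so it converges for any x₀.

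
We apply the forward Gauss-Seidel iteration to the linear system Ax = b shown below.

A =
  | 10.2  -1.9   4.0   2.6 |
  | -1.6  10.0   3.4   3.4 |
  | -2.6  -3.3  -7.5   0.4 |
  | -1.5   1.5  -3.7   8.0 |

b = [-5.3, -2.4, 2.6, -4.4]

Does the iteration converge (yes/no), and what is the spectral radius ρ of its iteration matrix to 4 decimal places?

Write A = D+L+U with D = diag(10.2, 10, -7.5, 8).
T_GS = -(D+L)⁻¹U: row 0 first, T[0,2] = -(4)/(10.2) = -0.3922; later rows by forward substitution.
  T[0,:] = [+0.0000 +0.1863 -0.3922 -0.2549]
  T[1,:] = [+0.0000 +0.0298 -0.4027 -0.3808]
  T[2,:] = [+0.0000 -0.0777 +0.3132 +0.3092]
  T[3,:] = [+0.0000 -0.0066 +0.1468 +0.1666]
|roots of det(T-λI)|: 0.5313, 0.0470, 0.0253, 0.0000.
spectral radius ρ = 0.5313; 0.5313 < 1: convergent.

yes, ρ = 0.5313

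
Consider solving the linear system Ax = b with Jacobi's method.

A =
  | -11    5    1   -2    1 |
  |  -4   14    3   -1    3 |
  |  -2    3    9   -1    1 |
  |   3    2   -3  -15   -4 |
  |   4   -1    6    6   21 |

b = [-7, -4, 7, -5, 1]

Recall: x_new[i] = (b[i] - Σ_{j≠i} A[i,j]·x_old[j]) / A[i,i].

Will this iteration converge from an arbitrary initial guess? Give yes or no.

Split A = D + L + U, D = diag(-11, 14, 9, -15, 21).
T_J = -D⁻¹(L+U): T[1,3] = -(-1)/(14) = +0.0714; T[1,1] = 0.
  T[0,:] = [+0.0000 +0.4545 +0.0909 -0.1818 +0.0909]
  T[1,:] = [+0.2857 +0.0000 -0.2143 +0.0714 -0.2143]
  T[2,:] = [+0.2222 -0.3333 +0.0000 +0.1111 -0.1111]
  T[3,:] = [+0.2000 +0.1333 -0.2000 +0.0000 -0.2667]
  T[4,:] = [-0.1905 +0.0476 -0.2857 -0.2857 +0.0000]
|λ(T)| sorted: 0.5200, 0.3959, 0.1936, 0.1730, 0.1730.
spectral radius ρ = 0.5200; 0.5200 < 1, so it converges for any x₀.

yes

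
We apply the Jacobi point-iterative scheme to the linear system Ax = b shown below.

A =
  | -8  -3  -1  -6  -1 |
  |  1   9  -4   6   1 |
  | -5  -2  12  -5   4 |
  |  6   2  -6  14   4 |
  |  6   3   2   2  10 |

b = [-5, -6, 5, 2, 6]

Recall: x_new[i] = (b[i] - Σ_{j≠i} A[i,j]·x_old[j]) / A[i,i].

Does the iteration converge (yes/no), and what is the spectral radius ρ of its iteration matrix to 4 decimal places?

Split A = D + L + U, D = diag(-8, 9, 12, 14, 10).
Jacobi: T = -D⁻¹(L+U), T[1,2] = -(-4)/(9) = +0.4444; T[1,1] = 0.
  T[0,:] = [+0.0000, -0.3750, -0.1250, -0.7500, -0.1250]
  T[1,:] = [-0.1111, +0.0000, +0.4444, -0.6667, -0.1111]
  T[2,:] = [+0.4167, +0.1667, +0.0000, +0.4167, -0.3333]
  T[3,:] = [-0.4286, -0.1429, +0.4286, +0.0000, -0.2857]
  T[4,:] = [-0.6000, -0.3000, -0.2000, -0.2000, +0.0000]
moduli |λ_i(T)| = 1.1254, 0.7057, 0.7057, 0.2615, 0.2029.
ρ(T) = max|λ| = 1.1254; 1.1254 > 1: divergent.

no, ρ = 1.1254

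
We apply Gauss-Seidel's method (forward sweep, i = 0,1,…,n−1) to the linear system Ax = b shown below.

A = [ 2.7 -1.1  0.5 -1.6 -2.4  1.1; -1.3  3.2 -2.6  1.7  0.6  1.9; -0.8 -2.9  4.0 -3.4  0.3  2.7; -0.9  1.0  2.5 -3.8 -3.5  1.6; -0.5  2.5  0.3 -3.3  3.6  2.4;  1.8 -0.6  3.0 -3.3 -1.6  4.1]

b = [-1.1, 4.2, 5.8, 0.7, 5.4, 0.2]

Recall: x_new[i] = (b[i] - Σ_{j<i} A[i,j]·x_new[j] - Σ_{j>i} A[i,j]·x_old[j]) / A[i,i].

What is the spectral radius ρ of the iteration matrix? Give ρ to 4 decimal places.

1.5157

Diagonal D = diag(2.7, 3.2, 4, -3.8, 3.6, 4.1); L, U strict lower/upper.
Gauss-Seidel: T = -(D+L)⁻¹U, row 0 first, T[0,2] = -(0.5)/(2.7) = -0.1852; later rows by forward substitution.
  T[0,:] = [+0.0000  +0.4074  -0.1852  +0.5926  +0.8889  -0.4074]
  T[1,:] = [+0.0000  +0.1655  +0.7373  -0.2905  +0.1736  -0.7593]
  T[2,:] = [+0.0000  +0.2015  +0.4975  +0.7579  +0.2286  -1.3069]
  T[3,:] = [+0.0000  +0.0796  +0.5652  +0.2818  -0.9355  -0.5421]
  T[4,:] = [+0.0000  -0.0022  -0.0611  +0.4792  -0.8737  -0.5840]
  T[5,:] = [+0.0000  -0.2388  +0.2562  -0.4434  -1.6260  +0.3598]
|roots of det(T-λI)|: 1.5157, 1.2233, 0.4205, 0.4205, 0.2314, 0.0000.
ρ = 1.5157; 1.5157 > 1: divergent.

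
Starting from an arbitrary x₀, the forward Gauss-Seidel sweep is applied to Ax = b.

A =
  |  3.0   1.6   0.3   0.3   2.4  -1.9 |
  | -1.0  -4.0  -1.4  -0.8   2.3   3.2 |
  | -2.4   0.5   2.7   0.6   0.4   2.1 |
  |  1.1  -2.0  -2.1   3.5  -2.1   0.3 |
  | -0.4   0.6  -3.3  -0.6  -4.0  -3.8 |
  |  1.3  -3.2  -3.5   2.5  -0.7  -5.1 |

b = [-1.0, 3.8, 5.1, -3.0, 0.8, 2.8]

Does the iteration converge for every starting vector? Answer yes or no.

no

Let D = diag(3, -4, 2.7, 3.5, -4, -5.1); L, U the strict triangles.
Gauss-Seidel: T = -(D+L)⁻¹U, row 0 first, T[0,2] = -(0.3)/(3) = -0.1000; later rows by forward substitution.
  T[0,:] = [+0.0000  -0.5333  -0.1000  -0.1000  -0.8000  +0.6333]
  T[1,:] = [+0.0000  +0.1333  -0.3250  -0.1750  +0.7750  +0.6417]
  T[2,:] = [+0.0000  -0.4988  -0.0287  -0.2787  -1.0028  -0.3336]
  T[3,:] = [+0.0000  -0.0554  -0.1715  -0.2358  +0.6926  -0.1183]
  T[4,:] = [+0.0000  +0.4931  +0.0107  +0.2490  +0.9196  -0.6241]
  T[5,:] = [+0.0000  +0.0278  +0.1126  +0.1258  +0.2113  +0.0155]
eigenvalue magnitudes: 1.3991, 0.6683, 0.3904, 0.3904, 0.0423, 0.0000.
spectral radius ρ = 1.3991; 1.3991 > 1: divergent.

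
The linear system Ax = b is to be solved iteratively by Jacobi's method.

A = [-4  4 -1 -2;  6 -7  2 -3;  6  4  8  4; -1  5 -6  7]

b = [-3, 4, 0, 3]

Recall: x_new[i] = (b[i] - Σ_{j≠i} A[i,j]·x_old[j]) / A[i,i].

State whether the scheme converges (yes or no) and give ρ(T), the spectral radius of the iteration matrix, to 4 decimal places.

no, ρ = 1.2851

Write A = D+L+U with D = diag(-4, -7, 8, 7).
Jacobi T = -D⁻¹(L+U): T[3,0] = -(-1)/(7) = +0.1429; T[3,3] = 0.
  T[0,:] = [+0.0000 +1.0000 -0.2500 -0.5000]
  T[1,:] = [+0.8571 +0.0000 +0.2857 -0.4286]
  T[2,:] = [-0.7500 -0.5000 +0.0000 -0.5000]
  T[3,:] = [+0.1429 -0.7143 +0.8571 +0.0000]
eigenvalue magnitudes: 1.2851, 0.8065, 0.7467, 0.7467.
ρ(T) = max|λ| = 1.2851; 1.2851 > 1: divergent.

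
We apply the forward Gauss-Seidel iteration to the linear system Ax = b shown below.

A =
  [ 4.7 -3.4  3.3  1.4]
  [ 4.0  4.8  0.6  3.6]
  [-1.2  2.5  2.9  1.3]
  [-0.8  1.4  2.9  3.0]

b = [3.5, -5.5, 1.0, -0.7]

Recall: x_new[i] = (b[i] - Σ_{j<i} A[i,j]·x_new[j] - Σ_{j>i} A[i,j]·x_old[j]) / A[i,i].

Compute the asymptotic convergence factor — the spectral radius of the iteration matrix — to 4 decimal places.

1.3376

Let D = diag(4.7, 4.8, 2.9, 3); L, U the strict triangles.
T_GS = -(D+L)⁻¹U: row 0 first, T[0,2] = -(3.3)/(4.7) = -0.7021; later rows by forward substitution.
  T[0,:] = [+0.0000 +0.7234 -0.7021 -0.2979]
  T[1,:] = [+0.0000 -0.6028 +0.4601 -0.5018]
  T[2,:] = [+0.0000 +0.8190 -0.6872 -0.1390]
  T[3,:] = [+0.0000 -0.3175 +0.2623 +0.2891]
eigenvalue magnitudes: 1.3376, 0.3591, 0.0225, 0.0000.
ρ(T) = max|λ| = 1.3376; 1.3376 > 1: divergent.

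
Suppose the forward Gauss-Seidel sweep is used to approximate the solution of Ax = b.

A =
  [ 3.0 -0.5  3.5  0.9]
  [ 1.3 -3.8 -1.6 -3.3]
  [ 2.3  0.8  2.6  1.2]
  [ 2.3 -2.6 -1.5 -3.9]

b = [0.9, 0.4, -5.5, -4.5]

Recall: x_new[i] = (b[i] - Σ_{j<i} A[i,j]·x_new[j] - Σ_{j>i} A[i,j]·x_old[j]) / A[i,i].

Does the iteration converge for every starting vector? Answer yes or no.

A = D + L + U where D = diag(3, -3.8, 2.6, -3.9).
Gauss-Seidel: T = -(D+L)⁻¹U, row 0 first, T[0,1] = -(-0.5)/(3) = +0.1667; later rows by forward substitution.
  T[0,:] = [+0.0000 +0.1667 -1.1667 -0.3000]
  T[1,:] = [+0.0000 +0.0570 -0.8202 -0.9711]
  T[2,:] = [+0.0000 -0.1650 +1.2844 +0.1026]
  T[3,:] = [+0.0000 +0.1237 -0.6353 +0.4310]
|λ(T)| sorted: 1.2022, 0.5408, 0.0294, 0.0000.
spectral radius ρ = 1.2022; 1.2022 > 1 ⇒ diverges.

no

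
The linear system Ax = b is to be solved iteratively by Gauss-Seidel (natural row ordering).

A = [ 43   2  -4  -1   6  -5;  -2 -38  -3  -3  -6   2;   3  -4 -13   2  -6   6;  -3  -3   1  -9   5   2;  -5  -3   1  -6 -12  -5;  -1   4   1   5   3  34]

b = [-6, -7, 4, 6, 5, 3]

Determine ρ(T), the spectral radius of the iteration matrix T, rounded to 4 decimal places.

0.3037

Split A = D + L + U, D = diag(43, -38, -13, -9, -12, 34).
GS T = -(D+L)⁻¹U: row 0 first, T[0,1] = -(2)/(43) = -0.0465; later rows by forward substitution.
  T[0,:] = [+0.0000 -0.0465 +0.0930 +0.0233 -0.1395 +0.1163]
  T[1,:] = [+0.0000 +0.0024 -0.0838 -0.0802 -0.1506 +0.0465]
  T[2,:] = [+0.0000 -0.0115 +0.0473 +0.1839 -0.4474 +0.4741]
  T[3,:] = [+0.0000 +0.0134 +0.0022 +0.0394 +0.6025 +0.2206]
  T[4,:] = [+0.0000 +0.0111 -0.0150 +0.0060 -0.2428 -0.5476]
  T[5,:] = [+0.0000 -0.0043 +0.0122 -0.0016 -0.0404 -0.0001]
|roots of det(T-λI)|: 0.3037, 0.1512, 0.1512, 0.1186, 0.0047, 0.0000.
spectral radius ρ = 0.3037; 0.3037 < 1 ⇒ converges.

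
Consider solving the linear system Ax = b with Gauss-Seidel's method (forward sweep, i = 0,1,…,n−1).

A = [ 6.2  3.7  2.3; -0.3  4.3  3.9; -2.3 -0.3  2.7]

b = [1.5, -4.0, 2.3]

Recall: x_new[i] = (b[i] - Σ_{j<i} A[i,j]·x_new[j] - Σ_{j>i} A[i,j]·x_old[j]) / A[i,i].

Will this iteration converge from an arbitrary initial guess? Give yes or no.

yes

Write A = D+L+U with D = diag(6.2, 4.3, 2.7).
Gauss-Seidel: T = -(D+L)⁻¹U, row 0 first, T[0,1] = -(3.7)/(6.2) = -0.5968; later rows by forward substitution.
  T[0,:] = [+0.0000  -0.5968  -0.3710]
  T[1,:] = [+0.0000  -0.0416  -0.9329]
  T[2,:] = [+0.0000  -0.5130  -0.4197]
|eigenvalues of T|: 0.9478, 0.4865, 0.0000.
spectral radius ρ = 0.9478; 0.9478 < 1: convergent.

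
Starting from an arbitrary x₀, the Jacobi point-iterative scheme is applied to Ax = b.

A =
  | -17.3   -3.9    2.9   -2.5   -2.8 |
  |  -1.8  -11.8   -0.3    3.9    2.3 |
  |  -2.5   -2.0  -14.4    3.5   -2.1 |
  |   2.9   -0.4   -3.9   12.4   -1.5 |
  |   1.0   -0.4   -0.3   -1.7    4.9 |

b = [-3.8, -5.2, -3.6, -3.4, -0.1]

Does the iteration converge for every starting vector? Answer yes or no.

yes

Let D = diag(-17.3, -11.8, -14.4, 12.4, 4.9); L, U the strict triangles.
T_J = -D⁻¹(L+U): T[2,4] = -(-2.1)/(-14.4) = -0.1458; T[2,2] = 0.
  T[0,:] = [+0.0000 -0.2254 +0.1676 -0.1445 -0.1618]
  T[1,:] = [-0.1525 +0.0000 -0.0254 +0.3305 +0.1949]
  T[2,:] = [-0.1736 -0.1389 +0.0000 +0.2431 -0.1458]
  T[3,:] = [-0.2339 +0.0323 +0.3145 +0.0000 +0.1210]
  T[4,:] = [-0.2041 +0.0816 +0.0612 +0.3469 +0.0000]
|λ(T)| sorted: 0.5380, 0.4050, 0.1566, 0.1566, 0.1375.
ρ = 0.5380; 0.5380 < 1: convergent.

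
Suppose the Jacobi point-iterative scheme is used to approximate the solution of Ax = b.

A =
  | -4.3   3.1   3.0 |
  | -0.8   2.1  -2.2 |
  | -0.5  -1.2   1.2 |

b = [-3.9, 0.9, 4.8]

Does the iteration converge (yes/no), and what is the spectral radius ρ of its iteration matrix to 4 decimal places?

A = D + L + U where D = diag(-4.3, 2.1, 1.2).
Jacobi: T = -D⁻¹(L+U), T[1,0] = -(-0.8)/(2.1) = +0.3810; T[1,1] = 0.
  T[0,:] = [+0.0000  +0.7209  +0.6977]
  T[1,:] = [+0.3810  +0.0000  +1.0476]
  T[2,:] = [+0.4167  +1.0000  +0.0000]
eigenvalue magnitudes: 1.4217, 1.0223, 0.3994.
spectral radius ρ = 1.4217; 1.4217 > 1, so it fails to converge.

no, ρ = 1.4217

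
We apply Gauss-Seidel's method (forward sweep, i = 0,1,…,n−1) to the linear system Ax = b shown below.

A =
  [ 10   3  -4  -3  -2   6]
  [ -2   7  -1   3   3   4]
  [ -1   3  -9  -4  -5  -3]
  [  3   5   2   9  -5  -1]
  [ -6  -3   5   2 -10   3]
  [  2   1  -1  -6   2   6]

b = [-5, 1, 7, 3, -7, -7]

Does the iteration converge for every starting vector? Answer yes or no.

Diagonal D = diag(10, 7, -9, 9, -10, 6); L, U strict lower/upper.
T_GS = -(D+L)⁻¹U: row 0 first, T[0,4] = -(-2)/(10) = +0.2000; later rows by forward substitution.
  T[0,:] = [+0.0000 -0.3000 +0.4000 +0.3000 +0.2000 -0.6000]
  T[1,:] = [+0.0000 -0.0857 +0.2571 -0.3429 -0.3714 -0.7429]
  T[2,:] = [+0.0000 +0.0048 +0.0413 -0.5921 -0.7016 -0.5143]
  T[3,:] = [+0.0000 +0.1466 -0.2854 +0.2220 +0.8511 +0.8381]
  T[4,:] = [+0.0000 +0.2374 -0.3536 -0.3288 -0.1891 +0.7933]
  T[5,:] = [+0.0000 +0.1825 -0.3368 +0.1901 +0.7925 +0.8117]
|eigenvalues of T|: 1.4415, 0.5436, 0.1106, 0.1106, 0.1104, 0.0000.
ρ = 1.4415; 1.4415 > 1: divergent.

no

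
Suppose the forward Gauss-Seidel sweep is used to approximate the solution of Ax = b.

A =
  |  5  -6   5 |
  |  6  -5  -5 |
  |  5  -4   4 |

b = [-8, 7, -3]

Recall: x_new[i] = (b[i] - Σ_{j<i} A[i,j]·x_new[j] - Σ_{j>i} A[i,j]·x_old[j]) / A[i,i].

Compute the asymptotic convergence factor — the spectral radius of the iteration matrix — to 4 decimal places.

A = D + L + U where D = diag(5, -5, 4).
T_GS = -(D+L)⁻¹U: row 0 first, T[0,1] = -(-6)/(5) = +1.2000; later rows by forward substitution.
  T[0,:] = [+0.0000  +1.2000  -1.0000]
  T[1,:] = [+0.0000  +1.4400  -2.2000]
  T[2,:] = [+0.0000  -0.0600  -0.9500]
moduli |λ_i(T)| = 1.4940, 1.0040, 0.0000.
spectral radius ρ = 1.4940; 1.4940 > 1 ⇒ diverges.

1.4940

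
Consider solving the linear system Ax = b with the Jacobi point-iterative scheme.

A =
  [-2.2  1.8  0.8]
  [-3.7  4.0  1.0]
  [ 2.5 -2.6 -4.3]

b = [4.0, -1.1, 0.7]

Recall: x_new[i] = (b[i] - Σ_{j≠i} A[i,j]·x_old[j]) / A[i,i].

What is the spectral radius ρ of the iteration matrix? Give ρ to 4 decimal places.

Diagonal D = diag(-2.2, 4, -4.3); L, U strict lower/upper.
T_J = -D⁻¹(L+U): T[2,1] = -(-2.6)/(-4.3) = -0.6047; T[2,2] = 0.
  T[0,:] = [+0.0000, +0.8182, +0.3636]
  T[1,:] = [+0.9250, +0.0000, -0.2500]
  T[2,:] = [+0.5814, -0.6047, +0.0000]
eigenvalue magnitudes: 1.1801, 0.8639, 0.3162.
ρ = 1.1801; 1.1801 > 1, so it fails to converge.

1.1801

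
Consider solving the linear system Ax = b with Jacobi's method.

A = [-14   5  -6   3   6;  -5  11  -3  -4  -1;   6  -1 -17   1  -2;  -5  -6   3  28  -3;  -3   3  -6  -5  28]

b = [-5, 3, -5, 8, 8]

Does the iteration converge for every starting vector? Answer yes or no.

Diagonal D = diag(-14, 11, -17, 28, 28); L, U strict lower/upper.
Jacobi T = -D⁻¹(L+U): T[2,0] = -(6)/(-17) = +0.3529; T[2,2] = 0.
  T[0,:] = [+0.0000  +0.3571  -0.4286  +0.2143  +0.4286]
  T[1,:] = [+0.4545  +0.0000  +0.2727  +0.3636  +0.0909]
  T[2,:] = [+0.3529  -0.0588  +0.0000  +0.0588  -0.1176]
  T[3,:] = [+0.1786  +0.2143  -0.1071  +0.0000  +0.1071]
  T[4,:] = [+0.1071  -0.1071  +0.2143  +0.1786  +0.0000]
|λ(T)| sorted: 0.6145, 0.4208, 0.4208, 0.1391, 0.0012.
spectral radius ρ = 0.6145; 0.6145 < 1 ⇒ converges.

yes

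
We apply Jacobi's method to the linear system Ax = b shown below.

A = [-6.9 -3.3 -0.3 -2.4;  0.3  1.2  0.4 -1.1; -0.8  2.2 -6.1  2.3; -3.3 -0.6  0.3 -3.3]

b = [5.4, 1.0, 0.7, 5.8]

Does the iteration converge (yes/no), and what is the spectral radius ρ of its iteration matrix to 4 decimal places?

Diagonal D = diag(-6.9, 1.2, -6.1, -3.3); L, U strict lower/upper.
T_J = -D⁻¹(L+U): T[1,2] = -(0.4)/(1.2) = -0.3333; T[1,1] = 0.
  T[0,:] = [+0.0000  -0.4783  -0.0435  -0.3478]
  T[1,:] = [-0.2500  +0.0000  -0.3333  +0.9167]
  T[2,:] = [-0.1311  +0.3607  +0.0000  +0.3770]
  T[3,:] = [-1.0000  -0.1818  +0.0909  +0.0000]
|roots of det(T-λI)|: 0.8776, 0.7377, 0.7377, 0.0063.
ρ(T) = max|λ| = 0.8776; 0.8776 < 1: convergent.

yes, ρ = 0.8776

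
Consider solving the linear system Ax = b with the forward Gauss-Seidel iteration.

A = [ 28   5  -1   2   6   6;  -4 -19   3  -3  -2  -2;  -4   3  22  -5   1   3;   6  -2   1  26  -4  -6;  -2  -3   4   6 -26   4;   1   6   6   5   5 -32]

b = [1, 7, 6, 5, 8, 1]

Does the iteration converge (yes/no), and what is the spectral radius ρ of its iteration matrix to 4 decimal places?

Split A = D + L + U, D = diag(28, -19, 22, 26, -26, -32).
T_GS = -(D+L)⁻¹U: row 0 first, T[0,1] = -(5)/(28) = -0.1786; later rows by forward substitution.
  T[0,:] = [+0.0000 -0.1786 +0.0357 -0.0714 -0.2143 -0.2143]
  T[1,:] = [+0.0000 +0.0376 +0.1504 -0.1429 -0.0602 -0.0602]
  T[2,:] = [+0.0000 -0.0376 -0.0140 +0.2338 -0.0762 -0.1671]
  T[3,:] = [+0.0000 +0.0455 +0.0039 -0.0035 +0.2016 +0.2820]
  T[4,:] = [+0.0000 +0.0141 -0.0214 +0.0571 +0.0582 +0.2166]
  T[5,:] = [+0.0000 +0.0037 +0.0240 +0.0232 +0.0083 +0.0286]
moduli |λ_i(T)| = 0.1917, 0.1195, 0.1195, 0.0842, 0.0206, 0.0000.
spectral radius ρ = 0.1917; 0.1917 < 1: convergent.

yes, ρ = 0.1917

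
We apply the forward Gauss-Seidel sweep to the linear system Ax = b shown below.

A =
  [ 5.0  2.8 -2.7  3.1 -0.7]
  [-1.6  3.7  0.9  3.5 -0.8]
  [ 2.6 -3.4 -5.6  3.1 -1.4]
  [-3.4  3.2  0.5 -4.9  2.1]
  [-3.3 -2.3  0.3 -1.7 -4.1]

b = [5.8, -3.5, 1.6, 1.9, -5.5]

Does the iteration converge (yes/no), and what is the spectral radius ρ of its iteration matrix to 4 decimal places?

no, ρ = 1.1931

Diagonal D = diag(5, 3.7, -5.6, -4.9, -4.1); L, U strict lower/upper.
GS T = -(D+L)⁻¹U: row 0 first, T[0,3] = -(3.1)/(5) = -0.6200; later rows by forward substitution.
  T[0,:] = [+0.0000  -0.5600  +0.5400  -0.6200  +0.1400]
  T[1,:] = [+0.0000  -0.2422  -0.0097  -1.2141  +0.2768]
  T[2,:] = [+0.0000  -0.1130  +0.2566  +1.0028  -0.3530]
  T[3,:] = [+0.0000  +0.2189  -0.3549  -0.2603  +0.4761]
  T[4,:] = [+0.0000  +0.4876  -0.2633  +1.3614  -0.4912]
moduli |λ_i(T)| = 1.1931, 0.6111, 0.6111, 0.0584, 0.0000.
spectral radius ρ = 1.1931; 1.1931 > 1 ⇒ diverges.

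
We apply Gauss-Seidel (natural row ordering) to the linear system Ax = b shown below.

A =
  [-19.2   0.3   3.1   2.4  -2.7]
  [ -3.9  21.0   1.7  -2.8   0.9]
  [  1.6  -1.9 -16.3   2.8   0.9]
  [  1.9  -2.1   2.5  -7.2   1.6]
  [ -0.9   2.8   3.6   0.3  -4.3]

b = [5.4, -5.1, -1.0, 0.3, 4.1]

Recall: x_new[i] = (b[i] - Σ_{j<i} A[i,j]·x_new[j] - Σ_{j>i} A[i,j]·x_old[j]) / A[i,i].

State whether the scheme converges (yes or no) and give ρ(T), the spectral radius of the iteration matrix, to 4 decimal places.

yes, ρ = 0.2731

Write A = D+L+U with D = diag(-19.2, 21, -16.3, -7.2, -4.3).
T_GS = -(D+L)⁻¹U: row 0 first, T[0,4] = -(-2.7)/(-19.2) = -0.1406; later rows by forward substitution.
  T[0,:] = [+0.0000  +0.0156  +0.1615  +0.1250  -0.1406]
  T[1,:] = [+0.0000  +0.0029  -0.0510  +0.1565  -0.0690]
  T[2,:] = [+0.0000  +0.0012  +0.0218  +0.1658  +0.0495]
  T[3,:] = [+0.0000  +0.0037  +0.0650  +0.0449  +0.2224]
  T[4,:] = [+0.0000  -0.0001  -0.0442  +0.2177  +0.0414]
|roots of det(T-λI)|: 0.2731, 0.2074, 0.0409, 0.0044, 0.0000.
spectral radius ρ = 0.2731; 0.2731 < 1, so it converges for any x₀.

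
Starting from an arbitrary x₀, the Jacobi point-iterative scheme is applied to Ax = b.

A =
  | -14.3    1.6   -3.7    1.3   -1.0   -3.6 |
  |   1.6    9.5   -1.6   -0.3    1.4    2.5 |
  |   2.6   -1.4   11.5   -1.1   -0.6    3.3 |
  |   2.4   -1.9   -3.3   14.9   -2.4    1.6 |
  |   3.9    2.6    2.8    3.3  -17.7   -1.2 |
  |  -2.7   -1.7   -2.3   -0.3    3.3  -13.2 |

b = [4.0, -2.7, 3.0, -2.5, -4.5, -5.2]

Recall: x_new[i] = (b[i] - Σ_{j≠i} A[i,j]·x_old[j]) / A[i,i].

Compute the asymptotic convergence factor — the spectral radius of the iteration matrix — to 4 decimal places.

0.5040

Diagonal D = diag(-14.3, 9.5, 11.5, 14.9, -17.7, -13.2); L, U strict lower/upper.
Jacobi T = -D⁻¹(L+U): T[0,3] = -(1.3)/(-14.3) = +0.0909; T[0,0] = 0.
  T[0,:] = [+0.0000 +0.1119 -0.2587 +0.0909 -0.0699 -0.2517]
  T[1,:] = [-0.1684 +0.0000 +0.1684 +0.0316 -0.1474 -0.2632]
  T[2,:] = [-0.2261 +0.1217 +0.0000 +0.0957 +0.0522 -0.2870]
  T[3,:] = [-0.1611 +0.1275 +0.2215 +0.0000 +0.1611 -0.1074]
  T[4,:] = [+0.2203 +0.1469 +0.1582 +0.1864 +0.0000 -0.0678]
  T[5,:] = [-0.2045 -0.1288 -0.1742 -0.0227 +0.2500 +0.0000]
|eigenvalues of T|: 0.5040, 0.2963, 0.2886, 0.2886, 0.1366, 0.0853.
ρ(T) = max|λ| = 0.5040; 0.5040 < 1 ⇒ converges.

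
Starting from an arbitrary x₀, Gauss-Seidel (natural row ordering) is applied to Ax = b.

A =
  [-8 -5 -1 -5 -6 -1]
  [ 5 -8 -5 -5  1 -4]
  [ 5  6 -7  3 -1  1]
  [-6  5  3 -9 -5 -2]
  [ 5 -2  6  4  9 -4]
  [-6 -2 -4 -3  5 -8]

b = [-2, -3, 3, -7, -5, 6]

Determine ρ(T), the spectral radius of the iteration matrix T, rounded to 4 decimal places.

1.6074

Let D = diag(-8, -8, -7, -9, 9, -8); L, U the strict triangles.
Gauss-Seidel: T = -(D+L)⁻¹U, row 0 first, T[0,1] = -(-5)/(-8) = -0.6250; later rows by forward substitution.
  T[0,:] = [+0.0000 -0.6250 -0.1250 -0.6250 -0.7500 -0.1250]
  T[1,:] = [+0.0000 -0.3906 -0.7031 -1.0156 -0.3438 -0.5781]
  T[2,:] = [+0.0000 -0.7812 -0.6920 -0.8884 -0.9732 -0.4420]
  T[3,:] = [+0.0000 -0.0608 -0.5379 -0.4437 -0.5709 -0.6074]
  T[4,:] = [+0.0000 +0.8083 +0.6136 +0.9110 +1.2428 +0.9500]
  T[5,:] = [+0.0000 +1.4850 +1.2007 +1.9026 +2.1259 +1.2808]
|eigenvalues of T|: 1.6074, 0.5583, 0.5314, 0.5314, 0.1223, 0.0000.
spectral radius ρ = 1.6074; 1.6074 > 1, so it fails to converge.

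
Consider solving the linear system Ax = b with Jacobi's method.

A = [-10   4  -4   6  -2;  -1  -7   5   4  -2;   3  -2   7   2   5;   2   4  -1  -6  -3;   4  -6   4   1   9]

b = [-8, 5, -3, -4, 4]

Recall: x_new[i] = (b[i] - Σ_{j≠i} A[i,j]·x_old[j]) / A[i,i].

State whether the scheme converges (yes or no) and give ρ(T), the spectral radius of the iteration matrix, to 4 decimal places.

no, ρ = 1.2301

Split A = D + L + U, D = diag(-10, -7, 7, -6, 9).
T_J = -D⁻¹(L+U): T[2,1] = -(-2)/(7) = +0.2857; T[2,2] = 0.
  T[0,:] = [+0.0000  +0.4000  -0.4000  +0.6000  -0.2000]
  T[1,:] = [-0.1429  +0.0000  +0.7143  +0.5714  -0.2857]
  T[2,:] = [-0.4286  +0.2857  +0.0000  -0.2857  -0.7143]
  T[3,:] = [+0.3333  +0.6667  -0.1667  +0.0000  -0.5000]
  T[4,:] = [-0.4444  +0.6667  -0.4444  -0.1111  +0.0000]
|λ(T)| sorted: 1.2301, 0.7815, 0.6993, 0.6993, 0.5471.
ρ = 1.2301; 1.2301 > 1: divergent.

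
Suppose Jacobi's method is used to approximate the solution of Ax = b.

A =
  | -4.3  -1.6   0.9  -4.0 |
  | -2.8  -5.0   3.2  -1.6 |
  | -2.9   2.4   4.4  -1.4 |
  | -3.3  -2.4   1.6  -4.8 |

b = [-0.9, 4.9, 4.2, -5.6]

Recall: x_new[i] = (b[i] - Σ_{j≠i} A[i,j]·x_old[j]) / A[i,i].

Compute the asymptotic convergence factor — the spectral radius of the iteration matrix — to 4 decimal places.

A = D + L + U where D = diag(-4.3, -5, 4.4, -4.8).
T_J = -D⁻¹(L+U): T[0,3] = -(-4)/(-4.3) = -0.9302; T[0,0] = 0.
  T[0,:] = [+0.0000 -0.3721 +0.2093 -0.9302]
  T[1,:] = [-0.5600 +0.0000 +0.6400 -0.3200]
  T[2,:] = [+0.6591 -0.5455 +0.0000 +0.3182]
  T[3,:] = [-0.6875 -0.5000 +0.3333 +0.0000]
|λ(T)| sorted: 1.2947, 0.7471, 0.6036, 0.6036.
ρ = 1.2947; 1.2947 > 1 ⇒ diverges.

1.2947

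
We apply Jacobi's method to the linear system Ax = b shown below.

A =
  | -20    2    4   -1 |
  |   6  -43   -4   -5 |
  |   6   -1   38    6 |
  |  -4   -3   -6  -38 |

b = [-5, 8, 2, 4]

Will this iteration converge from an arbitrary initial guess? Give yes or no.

Let D = diag(-20, -43, 38, -38); L, U the strict triangles.
T_J = -D⁻¹(L+U): T[2,1] = -(-1)/(38) = +0.0263; T[2,2] = 0.
  T[0,:] = [+0.0000  +0.1000  +0.2000  -0.0500]
  T[1,:] = [+0.1395  +0.0000  -0.0930  -0.1163]
  T[2,:] = [-0.1579  +0.0263  +0.0000  -0.1579]
  T[3,:] = [-0.1053  -0.0789  -0.1579  +0.0000]
moduli |λ_i(T)| = 0.2119, 0.1588, 0.1588, 0.0018.
ρ = 0.2119; 0.2119 < 1: convergent.

yes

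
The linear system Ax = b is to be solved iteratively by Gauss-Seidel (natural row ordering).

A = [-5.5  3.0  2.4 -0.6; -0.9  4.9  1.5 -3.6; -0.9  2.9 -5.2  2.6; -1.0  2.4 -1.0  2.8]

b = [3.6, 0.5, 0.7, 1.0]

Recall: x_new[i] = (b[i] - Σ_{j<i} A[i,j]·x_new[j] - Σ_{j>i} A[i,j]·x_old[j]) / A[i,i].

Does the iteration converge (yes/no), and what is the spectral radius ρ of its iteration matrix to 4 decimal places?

yes, ρ = 0.8445

Write A = D+L+U with D = diag(-5.5, 4.9, -5.2, 2.8).
GS T = -(D+L)⁻¹U: row 0 first, T[0,3] = -(-0.6)/(-5.5) = -0.1091; later rows by forward substitution.
  T[0,:] = [+0.0000, +0.5455, +0.4364, -0.1091]
  T[1,:] = [+0.0000, +0.1002, -0.2260, +0.7147]
  T[2,:] = [+0.0000, -0.0385, -0.2015, +0.9174]
  T[3,:] = [+0.0000, +0.0952, +0.2776, -0.3239]
|roots of det(T-λI)|: 0.8445, 0.3025, 0.1167, 0.0000.
ρ(T) = max|λ| = 0.8445; 0.8445 < 1, so it converges for any x₀.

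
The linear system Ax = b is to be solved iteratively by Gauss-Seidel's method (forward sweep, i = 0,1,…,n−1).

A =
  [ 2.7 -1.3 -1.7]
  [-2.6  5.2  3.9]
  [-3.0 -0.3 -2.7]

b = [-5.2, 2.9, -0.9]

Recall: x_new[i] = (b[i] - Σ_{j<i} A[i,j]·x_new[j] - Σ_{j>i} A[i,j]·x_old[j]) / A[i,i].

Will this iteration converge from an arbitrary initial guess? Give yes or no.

Split A = D + L + U, D = diag(2.7, 5.2, -2.7).
Gauss-Seidel: T = -(D+L)⁻¹U, row 0 first, T[0,2] = -(-1.7)/(2.7) = +0.6296; later rows by forward substitution.
  T[0,:] = [+0.0000 +0.4815 +0.6296]
  T[1,:] = [+0.0000 +0.2407 -0.4352]
  T[2,:] = [+0.0000 -0.5617 -0.6512]
eigenvalue magnitudes: 0.8711, 0.4606, 0.0000.
ρ(T) = max|λ| = 0.8711; 0.8711 < 1 ⇒ converges.

yes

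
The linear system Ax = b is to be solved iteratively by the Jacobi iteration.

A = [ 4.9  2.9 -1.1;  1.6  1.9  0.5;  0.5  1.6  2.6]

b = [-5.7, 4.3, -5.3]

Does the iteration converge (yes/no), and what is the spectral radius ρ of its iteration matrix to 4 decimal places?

yes, ρ = 0.8480

Let D = diag(4.9, 1.9, 2.6); L, U the strict triangles.
Jacobi: T = -D⁻¹(L+U), T[2,1] = -(1.6)/(2.6) = -0.6154; T[2,2] = 0.
  T[0,:] = [+0.0000  -0.5918  +0.2245]
  T[1,:] = [-0.8421  +0.0000  -0.2632]
  T[2,:] = [-0.1923  -0.6154  +0.0000]
|roots of det(T-λI)|: 0.8480, 0.7031, 0.1449.
ρ = 0.8480; 0.8480 < 1, so it converges for any x₀.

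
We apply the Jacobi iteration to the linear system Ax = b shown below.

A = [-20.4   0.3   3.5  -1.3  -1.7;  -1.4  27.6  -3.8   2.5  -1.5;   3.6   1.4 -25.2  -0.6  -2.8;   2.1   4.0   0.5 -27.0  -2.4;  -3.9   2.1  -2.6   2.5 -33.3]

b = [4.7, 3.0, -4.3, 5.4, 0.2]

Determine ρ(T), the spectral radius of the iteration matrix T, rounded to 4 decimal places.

0.1696

Diagonal D = diag(-20.4, 27.6, -25.2, -27, -33.3); L, U strict lower/upper.
T_J = -D⁻¹(L+U): T[3,4] = -(-2.4)/(-27) = -0.0889; T[3,3] = 0.
  T[0,:] = [+0.0000 +0.0147 +0.1716 -0.0637 -0.0833]
  T[1,:] = [+0.0507 +0.0000 +0.1377 -0.0906 +0.0543]
  T[2,:] = [+0.1429 +0.0556 +0.0000 -0.0238 -0.1111]
  T[3,:] = [+0.0778 +0.1481 +0.0185 +0.0000 -0.0889]
  T[4,:] = [-0.1171 +0.0631 -0.0781 +0.0751 +0.0000]
eigenvalue magnitudes: 0.1696, 0.1386, 0.1001, 0.0459, 0.0459.
ρ = 0.1696; 0.1696 < 1: convergent.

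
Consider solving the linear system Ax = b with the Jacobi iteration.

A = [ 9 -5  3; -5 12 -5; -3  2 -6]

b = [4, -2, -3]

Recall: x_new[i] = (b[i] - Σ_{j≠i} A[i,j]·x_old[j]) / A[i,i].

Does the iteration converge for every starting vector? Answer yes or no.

yes

A = D + L + U where D = diag(9, 12, -6).
Jacobi: T = -D⁻¹(L+U), T[1,2] = -(-5)/(12) = +0.4167; T[1,1] = 0.
  T[0,:] = [+0.0000, +0.5556, -0.3333]
  T[1,:] = [+0.4167, +0.0000, +0.4167]
  T[2,:] = [-0.5000, +0.3333, +0.0000]
eigenvalue magnitudes: 0.8527, 0.4359, 0.4359.
spectral radius ρ = 0.8527; 0.8527 < 1: convergent.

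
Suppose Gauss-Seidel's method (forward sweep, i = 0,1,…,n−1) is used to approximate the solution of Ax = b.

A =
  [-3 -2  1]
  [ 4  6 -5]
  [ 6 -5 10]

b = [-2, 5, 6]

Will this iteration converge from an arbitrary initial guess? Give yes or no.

Diagonal D = diag(-3, 6, 10); L, U strict lower/upper.
GS T = -(D+L)⁻¹U: row 0 first, T[0,2] = -(1)/(-3) = +0.3333; later rows by forward substitution.
  T[0,:] = [+0.0000, -0.6667, +0.3333]
  T[1,:] = [+0.0000, +0.4444, +0.6111]
  T[2,:] = [+0.0000, +0.6222, +0.1056]
moduli |λ_i(T)| = 0.9145, 0.3645, 0.0000.
spectral radius ρ = 0.9145; 0.9145 < 1, so it converges for any x₀.

yes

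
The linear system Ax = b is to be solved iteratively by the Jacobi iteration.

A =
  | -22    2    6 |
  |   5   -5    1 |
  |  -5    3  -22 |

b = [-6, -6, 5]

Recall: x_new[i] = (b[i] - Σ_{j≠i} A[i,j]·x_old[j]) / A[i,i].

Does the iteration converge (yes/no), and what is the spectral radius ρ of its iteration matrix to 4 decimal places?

yes, ρ = 0.3788

Write A = D+L+U with D = diag(-22, -5, -22).
Jacobi T = -D⁻¹(L+U): T[1,2] = -(1)/(-5) = +0.2000; T[1,1] = 0.
  T[0,:] = [+0.0000, +0.0909, +0.2727]
  T[1,:] = [+1.0000, +0.0000, +0.2000]
  T[2,:] = [-0.2273, +0.1364, +0.0000]
|roots of det(T-λI)|: 0.3788, 0.2954, 0.2954.
ρ(T) = max|λ| = 0.3788; 0.3788 < 1, so it converges for any x₀.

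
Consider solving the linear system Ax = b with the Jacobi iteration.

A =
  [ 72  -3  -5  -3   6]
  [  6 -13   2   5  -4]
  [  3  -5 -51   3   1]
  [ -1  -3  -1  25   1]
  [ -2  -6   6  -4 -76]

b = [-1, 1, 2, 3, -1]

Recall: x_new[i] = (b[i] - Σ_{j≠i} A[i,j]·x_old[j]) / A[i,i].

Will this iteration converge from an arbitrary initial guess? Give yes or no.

yes

Diagonal D = diag(72, -13, -51, 25, -76); L, U strict lower/upper.
T_J = -D⁻¹(L+U): T[3,4] = -(1)/(25) = -0.0400; T[3,3] = 0.
  T[0,:] = [+0.0000, +0.0417, +0.0694, +0.0417, -0.0833]
  T[1,:] = [+0.4615, +0.0000, +0.1538, +0.3846, -0.3077]
  T[2,:] = [+0.0588, -0.0980, +0.0000, +0.0588, +0.0196]
  T[3,:] = [+0.0400, +0.1200, +0.0400, +0.0000, -0.0400]
  T[4,:] = [-0.0263, -0.0789, +0.0789, -0.0526, +0.0000]
moduli |λ_i(T)| = 0.3367, 0.2377, 0.0781, 0.0781, 0.0358.
ρ = 0.3367; 0.3367 < 1, so it converges for any x₀.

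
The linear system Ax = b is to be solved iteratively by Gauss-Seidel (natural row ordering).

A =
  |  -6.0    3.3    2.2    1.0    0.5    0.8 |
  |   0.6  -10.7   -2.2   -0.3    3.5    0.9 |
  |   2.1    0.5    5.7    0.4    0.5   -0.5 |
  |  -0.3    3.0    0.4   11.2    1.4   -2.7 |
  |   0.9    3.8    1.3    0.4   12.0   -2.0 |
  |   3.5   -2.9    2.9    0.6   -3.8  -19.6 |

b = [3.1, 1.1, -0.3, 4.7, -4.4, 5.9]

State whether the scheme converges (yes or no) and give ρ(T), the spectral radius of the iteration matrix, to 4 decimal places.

yes, ρ = 0.2830

Let D = diag(-6, -10.7, 5.7, 11.2, 12, -19.6); L, U the strict triangles.
GS T = -(D+L)⁻¹U: row 0 first, T[0,5] = -(0.8)/(-6) = +0.1333; later rows by forward substitution.
  T[0,:] = [+0.0000  +0.5500  +0.3667  +0.1667  +0.0833  +0.1333]
  T[1,:] = [+0.0000  +0.0308  -0.1850  -0.0187  +0.3318  +0.0916]
  T[2,:] = [+0.0000  -0.2053  -0.1189  -0.1299  -0.1475  +0.0306]
  T[3,:] = [+0.0000  +0.0138  +0.0636  +0.0141  -0.2064  +0.2190]
  T[4,:] = [+0.0000  -0.0292  +0.0419  +0.0070  -0.0885  +0.1171]
  T[5,:] = [+0.0000  +0.0694  +0.0691  +0.0124  -0.0452  -0.0012]
|eigenvalues of T|: 0.2830, 0.1464, 0.1464, 0.1342, 0.0363, 0.0000.
spectral radius ρ = 0.2830; 0.2830 < 1 ⇒ converges.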